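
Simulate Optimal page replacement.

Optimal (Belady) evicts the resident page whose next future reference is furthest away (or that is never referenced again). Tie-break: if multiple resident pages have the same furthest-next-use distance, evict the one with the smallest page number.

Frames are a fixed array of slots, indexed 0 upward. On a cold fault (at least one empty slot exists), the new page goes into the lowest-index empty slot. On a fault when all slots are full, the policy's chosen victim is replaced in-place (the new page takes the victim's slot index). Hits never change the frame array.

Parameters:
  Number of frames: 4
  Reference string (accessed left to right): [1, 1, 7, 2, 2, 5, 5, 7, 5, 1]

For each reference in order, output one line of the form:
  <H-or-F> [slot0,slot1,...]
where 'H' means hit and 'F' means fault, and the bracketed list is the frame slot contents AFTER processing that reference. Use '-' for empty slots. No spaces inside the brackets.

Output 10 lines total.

F [1,-,-,-]
H [1,-,-,-]
F [1,7,-,-]
F [1,7,2,-]
H [1,7,2,-]
F [1,7,2,5]
H [1,7,2,5]
H [1,7,2,5]
H [1,7,2,5]
H [1,7,2,5]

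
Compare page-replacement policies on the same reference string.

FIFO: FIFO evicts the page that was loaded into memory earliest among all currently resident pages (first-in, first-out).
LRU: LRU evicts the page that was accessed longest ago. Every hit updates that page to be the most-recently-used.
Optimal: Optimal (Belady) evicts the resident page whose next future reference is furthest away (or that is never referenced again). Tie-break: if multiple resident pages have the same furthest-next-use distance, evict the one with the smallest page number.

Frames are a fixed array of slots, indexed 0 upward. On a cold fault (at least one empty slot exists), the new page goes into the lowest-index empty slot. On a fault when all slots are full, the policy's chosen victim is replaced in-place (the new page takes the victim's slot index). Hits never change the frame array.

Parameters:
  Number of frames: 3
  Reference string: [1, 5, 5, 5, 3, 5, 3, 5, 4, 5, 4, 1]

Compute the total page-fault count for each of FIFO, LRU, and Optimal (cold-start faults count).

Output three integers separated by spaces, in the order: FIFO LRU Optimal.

Answer: 5 5 4

Derivation:
--- FIFO ---
  step 0: ref 1 -> FAULT, frames=[1,-,-] (faults so far: 1)
  step 1: ref 5 -> FAULT, frames=[1,5,-] (faults so far: 2)
  step 2: ref 5 -> HIT, frames=[1,5,-] (faults so far: 2)
  step 3: ref 5 -> HIT, frames=[1,5,-] (faults so far: 2)
  step 4: ref 3 -> FAULT, frames=[1,5,3] (faults so far: 3)
  step 5: ref 5 -> HIT, frames=[1,5,3] (faults so far: 3)
  step 6: ref 3 -> HIT, frames=[1,5,3] (faults so far: 3)
  step 7: ref 5 -> HIT, frames=[1,5,3] (faults so far: 3)
  step 8: ref 4 -> FAULT, evict 1, frames=[4,5,3] (faults so far: 4)
  step 9: ref 5 -> HIT, frames=[4,5,3] (faults so far: 4)
  step 10: ref 4 -> HIT, frames=[4,5,3] (faults so far: 4)
  step 11: ref 1 -> FAULT, evict 5, frames=[4,1,3] (faults so far: 5)
  FIFO total faults: 5
--- LRU ---
  step 0: ref 1 -> FAULT, frames=[1,-,-] (faults so far: 1)
  step 1: ref 5 -> FAULT, frames=[1,5,-] (faults so far: 2)
  step 2: ref 5 -> HIT, frames=[1,5,-] (faults so far: 2)
  step 3: ref 5 -> HIT, frames=[1,5,-] (faults so far: 2)
  step 4: ref 3 -> FAULT, frames=[1,5,3] (faults so far: 3)
  step 5: ref 5 -> HIT, frames=[1,5,3] (faults so far: 3)
  step 6: ref 3 -> HIT, frames=[1,5,3] (faults so far: 3)
  step 7: ref 5 -> HIT, frames=[1,5,3] (faults so far: 3)
  step 8: ref 4 -> FAULT, evict 1, frames=[4,5,3] (faults so far: 4)
  step 9: ref 5 -> HIT, frames=[4,5,3] (faults so far: 4)
  step 10: ref 4 -> HIT, frames=[4,5,3] (faults so far: 4)
  step 11: ref 1 -> FAULT, evict 3, frames=[4,5,1] (faults so far: 5)
  LRU total faults: 5
--- Optimal ---
  step 0: ref 1 -> FAULT, frames=[1,-,-] (faults so far: 1)
  step 1: ref 5 -> FAULT, frames=[1,5,-] (faults so far: 2)
  step 2: ref 5 -> HIT, frames=[1,5,-] (faults so far: 2)
  step 3: ref 5 -> HIT, frames=[1,5,-] (faults so far: 2)
  step 4: ref 3 -> FAULT, frames=[1,5,3] (faults so far: 3)
  step 5: ref 5 -> HIT, frames=[1,5,3] (faults so far: 3)
  step 6: ref 3 -> HIT, frames=[1,5,3] (faults so far: 3)
  step 7: ref 5 -> HIT, frames=[1,5,3] (faults so far: 3)
  step 8: ref 4 -> FAULT, evict 3, frames=[1,5,4] (faults so far: 4)
  step 9: ref 5 -> HIT, frames=[1,5,4] (faults so far: 4)
  step 10: ref 4 -> HIT, frames=[1,5,4] (faults so far: 4)
  step 11: ref 1 -> HIT, frames=[1,5,4] (faults so far: 4)
  Optimal total faults: 4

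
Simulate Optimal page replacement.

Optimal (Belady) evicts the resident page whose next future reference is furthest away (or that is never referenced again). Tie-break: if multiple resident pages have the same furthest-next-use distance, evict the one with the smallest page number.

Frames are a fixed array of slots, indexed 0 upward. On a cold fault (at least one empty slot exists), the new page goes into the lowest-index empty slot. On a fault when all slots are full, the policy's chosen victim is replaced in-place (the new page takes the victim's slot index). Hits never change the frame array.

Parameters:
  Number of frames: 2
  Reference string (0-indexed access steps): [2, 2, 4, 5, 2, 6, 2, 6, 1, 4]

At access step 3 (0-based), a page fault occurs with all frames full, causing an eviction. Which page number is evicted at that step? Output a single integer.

Answer: 4

Derivation:
Step 0: ref 2 -> FAULT, frames=[2,-]
Step 1: ref 2 -> HIT, frames=[2,-]
Step 2: ref 4 -> FAULT, frames=[2,4]
Step 3: ref 5 -> FAULT, evict 4, frames=[2,5]
At step 3: evicted page 4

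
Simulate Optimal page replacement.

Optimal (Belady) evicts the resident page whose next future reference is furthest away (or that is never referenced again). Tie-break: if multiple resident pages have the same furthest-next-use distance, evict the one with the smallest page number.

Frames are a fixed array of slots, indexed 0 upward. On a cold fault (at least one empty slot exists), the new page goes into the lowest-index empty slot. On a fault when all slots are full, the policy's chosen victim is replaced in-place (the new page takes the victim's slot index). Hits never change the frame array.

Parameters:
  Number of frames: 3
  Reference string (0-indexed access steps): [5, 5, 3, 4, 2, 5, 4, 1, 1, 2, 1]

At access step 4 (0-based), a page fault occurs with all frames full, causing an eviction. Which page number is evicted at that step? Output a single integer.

Step 0: ref 5 -> FAULT, frames=[5,-,-]
Step 1: ref 5 -> HIT, frames=[5,-,-]
Step 2: ref 3 -> FAULT, frames=[5,3,-]
Step 3: ref 4 -> FAULT, frames=[5,3,4]
Step 4: ref 2 -> FAULT, evict 3, frames=[5,2,4]
At step 4: evicted page 3

Answer: 3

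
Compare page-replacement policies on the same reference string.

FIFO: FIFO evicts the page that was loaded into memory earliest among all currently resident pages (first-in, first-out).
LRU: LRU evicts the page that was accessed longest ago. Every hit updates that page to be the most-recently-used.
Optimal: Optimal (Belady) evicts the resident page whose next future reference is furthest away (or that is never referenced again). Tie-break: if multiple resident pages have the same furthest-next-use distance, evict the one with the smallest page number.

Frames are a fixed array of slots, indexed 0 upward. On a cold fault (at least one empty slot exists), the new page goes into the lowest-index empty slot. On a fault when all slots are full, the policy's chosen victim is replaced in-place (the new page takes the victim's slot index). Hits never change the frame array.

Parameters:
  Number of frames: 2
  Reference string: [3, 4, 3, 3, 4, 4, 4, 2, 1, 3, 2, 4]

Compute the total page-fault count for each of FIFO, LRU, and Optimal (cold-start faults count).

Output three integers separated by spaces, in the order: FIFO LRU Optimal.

--- FIFO ---
  step 0: ref 3 -> FAULT, frames=[3,-] (faults so far: 1)
  step 1: ref 4 -> FAULT, frames=[3,4] (faults so far: 2)
  step 2: ref 3 -> HIT, frames=[3,4] (faults so far: 2)
  step 3: ref 3 -> HIT, frames=[3,4] (faults so far: 2)
  step 4: ref 4 -> HIT, frames=[3,4] (faults so far: 2)
  step 5: ref 4 -> HIT, frames=[3,4] (faults so far: 2)
  step 6: ref 4 -> HIT, frames=[3,4] (faults so far: 2)
  step 7: ref 2 -> FAULT, evict 3, frames=[2,4] (faults so far: 3)
  step 8: ref 1 -> FAULT, evict 4, frames=[2,1] (faults so far: 4)
  step 9: ref 3 -> FAULT, evict 2, frames=[3,1] (faults so far: 5)
  step 10: ref 2 -> FAULT, evict 1, frames=[3,2] (faults so far: 6)
  step 11: ref 4 -> FAULT, evict 3, frames=[4,2] (faults so far: 7)
  FIFO total faults: 7
--- LRU ---
  step 0: ref 3 -> FAULT, frames=[3,-] (faults so far: 1)
  step 1: ref 4 -> FAULT, frames=[3,4] (faults so far: 2)
  step 2: ref 3 -> HIT, frames=[3,4] (faults so far: 2)
  step 3: ref 3 -> HIT, frames=[3,4] (faults so far: 2)
  step 4: ref 4 -> HIT, frames=[3,4] (faults so far: 2)
  step 5: ref 4 -> HIT, frames=[3,4] (faults so far: 2)
  step 6: ref 4 -> HIT, frames=[3,4] (faults so far: 2)
  step 7: ref 2 -> FAULT, evict 3, frames=[2,4] (faults so far: 3)
  step 8: ref 1 -> FAULT, evict 4, frames=[2,1] (faults so far: 4)
  step 9: ref 3 -> FAULT, evict 2, frames=[3,1] (faults so far: 5)
  step 10: ref 2 -> FAULT, evict 1, frames=[3,2] (faults so far: 6)
  step 11: ref 4 -> FAULT, evict 3, frames=[4,2] (faults so far: 7)
  LRU total faults: 7
--- Optimal ---
  step 0: ref 3 -> FAULT, frames=[3,-] (faults so far: 1)
  step 1: ref 4 -> FAULT, frames=[3,4] (faults so far: 2)
  step 2: ref 3 -> HIT, frames=[3,4] (faults so far: 2)
  step 3: ref 3 -> HIT, frames=[3,4] (faults so far: 2)
  step 4: ref 4 -> HIT, frames=[3,4] (faults so far: 2)
  step 5: ref 4 -> HIT, frames=[3,4] (faults so far: 2)
  step 6: ref 4 -> HIT, frames=[3,4] (faults so far: 2)
  step 7: ref 2 -> FAULT, evict 4, frames=[3,2] (faults so far: 3)
  step 8: ref 1 -> FAULT, evict 2, frames=[3,1] (faults so far: 4)
  step 9: ref 3 -> HIT, frames=[3,1] (faults so far: 4)
  step 10: ref 2 -> FAULT, evict 1, frames=[3,2] (faults so far: 5)
  step 11: ref 4 -> FAULT, evict 2, frames=[3,4] (faults so far: 6)
  Optimal total faults: 6

Answer: 7 7 6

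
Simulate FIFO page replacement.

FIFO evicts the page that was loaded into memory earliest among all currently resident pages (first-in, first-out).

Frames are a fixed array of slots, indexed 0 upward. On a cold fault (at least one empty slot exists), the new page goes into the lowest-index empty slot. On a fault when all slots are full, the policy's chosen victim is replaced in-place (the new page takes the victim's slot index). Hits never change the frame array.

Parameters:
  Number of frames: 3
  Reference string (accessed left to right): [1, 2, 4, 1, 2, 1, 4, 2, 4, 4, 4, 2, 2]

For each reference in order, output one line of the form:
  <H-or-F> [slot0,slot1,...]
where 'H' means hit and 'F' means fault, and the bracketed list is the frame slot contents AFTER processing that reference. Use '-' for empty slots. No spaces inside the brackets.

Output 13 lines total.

F [1,-,-]
F [1,2,-]
F [1,2,4]
H [1,2,4]
H [1,2,4]
H [1,2,4]
H [1,2,4]
H [1,2,4]
H [1,2,4]
H [1,2,4]
H [1,2,4]
H [1,2,4]
H [1,2,4]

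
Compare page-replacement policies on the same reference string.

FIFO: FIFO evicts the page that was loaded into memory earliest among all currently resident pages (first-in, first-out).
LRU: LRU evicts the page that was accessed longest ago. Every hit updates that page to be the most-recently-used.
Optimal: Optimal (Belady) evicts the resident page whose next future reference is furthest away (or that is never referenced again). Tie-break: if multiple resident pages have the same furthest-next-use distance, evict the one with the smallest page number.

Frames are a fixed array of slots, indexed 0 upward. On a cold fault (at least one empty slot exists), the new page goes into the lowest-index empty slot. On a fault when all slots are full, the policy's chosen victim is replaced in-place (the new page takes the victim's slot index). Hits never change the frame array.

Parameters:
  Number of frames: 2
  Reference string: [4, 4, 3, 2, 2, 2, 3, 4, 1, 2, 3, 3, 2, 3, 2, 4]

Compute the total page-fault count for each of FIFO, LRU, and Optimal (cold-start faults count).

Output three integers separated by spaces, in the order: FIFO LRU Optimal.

--- FIFO ---
  step 0: ref 4 -> FAULT, frames=[4,-] (faults so far: 1)
  step 1: ref 4 -> HIT, frames=[4,-] (faults so far: 1)
  step 2: ref 3 -> FAULT, frames=[4,3] (faults so far: 2)
  step 3: ref 2 -> FAULT, evict 4, frames=[2,3] (faults so far: 3)
  step 4: ref 2 -> HIT, frames=[2,3] (faults so far: 3)
  step 5: ref 2 -> HIT, frames=[2,3] (faults so far: 3)
  step 6: ref 3 -> HIT, frames=[2,3] (faults so far: 3)
  step 7: ref 4 -> FAULT, evict 3, frames=[2,4] (faults so far: 4)
  step 8: ref 1 -> FAULT, evict 2, frames=[1,4] (faults so far: 5)
  step 9: ref 2 -> FAULT, evict 4, frames=[1,2] (faults so far: 6)
  step 10: ref 3 -> FAULT, evict 1, frames=[3,2] (faults so far: 7)
  step 11: ref 3 -> HIT, frames=[3,2] (faults so far: 7)
  step 12: ref 2 -> HIT, frames=[3,2] (faults so far: 7)
  step 13: ref 3 -> HIT, frames=[3,2] (faults so far: 7)
  step 14: ref 2 -> HIT, frames=[3,2] (faults so far: 7)
  step 15: ref 4 -> FAULT, evict 2, frames=[3,4] (faults so far: 8)
  FIFO total faults: 8
--- LRU ---
  step 0: ref 4 -> FAULT, frames=[4,-] (faults so far: 1)
  step 1: ref 4 -> HIT, frames=[4,-] (faults so far: 1)
  step 2: ref 3 -> FAULT, frames=[4,3] (faults so far: 2)
  step 3: ref 2 -> FAULT, evict 4, frames=[2,3] (faults so far: 3)
  step 4: ref 2 -> HIT, frames=[2,3] (faults so far: 3)
  step 5: ref 2 -> HIT, frames=[2,3] (faults so far: 3)
  step 6: ref 3 -> HIT, frames=[2,3] (faults so far: 3)
  step 7: ref 4 -> FAULT, evict 2, frames=[4,3] (faults so far: 4)
  step 8: ref 1 -> FAULT, evict 3, frames=[4,1] (faults so far: 5)
  step 9: ref 2 -> FAULT, evict 4, frames=[2,1] (faults so far: 6)
  step 10: ref 3 -> FAULT, evict 1, frames=[2,3] (faults so far: 7)
  step 11: ref 3 -> HIT, frames=[2,3] (faults so far: 7)
  step 12: ref 2 -> HIT, frames=[2,3] (faults so far: 7)
  step 13: ref 3 -> HIT, frames=[2,3] (faults so far: 7)
  step 14: ref 2 -> HIT, frames=[2,3] (faults so far: 7)
  step 15: ref 4 -> FAULT, evict 3, frames=[2,4] (faults so far: 8)
  LRU total faults: 8
--- Optimal ---
  step 0: ref 4 -> FAULT, frames=[4,-] (faults so far: 1)
  step 1: ref 4 -> HIT, frames=[4,-] (faults so far: 1)
  step 2: ref 3 -> FAULT, frames=[4,3] (faults so far: 2)
  step 3: ref 2 -> FAULT, evict 4, frames=[2,3] (faults so far: 3)
  step 4: ref 2 -> HIT, frames=[2,3] (faults so far: 3)
  step 5: ref 2 -> HIT, frames=[2,3] (faults so far: 3)
  step 6: ref 3 -> HIT, frames=[2,3] (faults so far: 3)
  step 7: ref 4 -> FAULT, evict 3, frames=[2,4] (faults so far: 4)
  step 8: ref 1 -> FAULT, evict 4, frames=[2,1] (faults so far: 5)
  step 9: ref 2 -> HIT, frames=[2,1] (faults so far: 5)
  step 10: ref 3 -> FAULT, evict 1, frames=[2,3] (faults so far: 6)
  step 11: ref 3 -> HIT, frames=[2,3] (faults so far: 6)
  step 12: ref 2 -> HIT, frames=[2,3] (faults so far: 6)
  step 13: ref 3 -> HIT, frames=[2,3] (faults so far: 6)
  step 14: ref 2 -> HIT, frames=[2,3] (faults so far: 6)
  step 15: ref 4 -> FAULT, evict 2, frames=[4,3] (faults so far: 7)
  Optimal total faults: 7

Answer: 8 8 7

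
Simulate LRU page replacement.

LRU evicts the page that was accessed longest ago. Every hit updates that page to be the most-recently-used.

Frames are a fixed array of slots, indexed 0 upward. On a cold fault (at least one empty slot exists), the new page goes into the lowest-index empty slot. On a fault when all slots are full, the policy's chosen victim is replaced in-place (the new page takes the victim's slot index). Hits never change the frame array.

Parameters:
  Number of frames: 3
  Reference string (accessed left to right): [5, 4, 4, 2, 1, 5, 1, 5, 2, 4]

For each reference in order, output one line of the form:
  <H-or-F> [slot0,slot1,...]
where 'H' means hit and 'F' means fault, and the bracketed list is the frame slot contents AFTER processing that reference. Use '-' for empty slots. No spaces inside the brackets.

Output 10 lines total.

F [5,-,-]
F [5,4,-]
H [5,4,-]
F [5,4,2]
F [1,4,2]
F [1,5,2]
H [1,5,2]
H [1,5,2]
H [1,5,2]
F [4,5,2]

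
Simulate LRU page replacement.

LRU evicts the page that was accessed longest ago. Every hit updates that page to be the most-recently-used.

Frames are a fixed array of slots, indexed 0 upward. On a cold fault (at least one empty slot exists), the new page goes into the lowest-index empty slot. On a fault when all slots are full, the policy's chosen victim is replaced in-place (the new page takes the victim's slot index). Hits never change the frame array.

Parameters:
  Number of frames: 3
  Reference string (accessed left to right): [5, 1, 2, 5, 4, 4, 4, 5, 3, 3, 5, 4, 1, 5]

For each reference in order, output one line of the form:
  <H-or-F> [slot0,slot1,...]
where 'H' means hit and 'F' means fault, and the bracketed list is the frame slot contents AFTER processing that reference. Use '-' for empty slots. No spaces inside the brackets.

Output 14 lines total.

F [5,-,-]
F [5,1,-]
F [5,1,2]
H [5,1,2]
F [5,4,2]
H [5,4,2]
H [5,4,2]
H [5,4,2]
F [5,4,3]
H [5,4,3]
H [5,4,3]
H [5,4,3]
F [5,4,1]
H [5,4,1]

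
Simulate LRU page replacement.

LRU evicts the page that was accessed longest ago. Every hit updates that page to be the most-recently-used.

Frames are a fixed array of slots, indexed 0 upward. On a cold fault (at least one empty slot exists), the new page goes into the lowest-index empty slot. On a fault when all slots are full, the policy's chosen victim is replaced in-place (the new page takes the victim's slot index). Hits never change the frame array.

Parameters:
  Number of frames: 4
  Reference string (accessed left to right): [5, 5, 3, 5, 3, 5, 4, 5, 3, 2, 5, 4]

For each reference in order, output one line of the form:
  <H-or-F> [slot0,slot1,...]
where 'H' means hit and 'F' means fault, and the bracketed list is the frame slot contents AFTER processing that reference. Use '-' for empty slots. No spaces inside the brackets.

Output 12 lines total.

F [5,-,-,-]
H [5,-,-,-]
F [5,3,-,-]
H [5,3,-,-]
H [5,3,-,-]
H [5,3,-,-]
F [5,3,4,-]
H [5,3,4,-]
H [5,3,4,-]
F [5,3,4,2]
H [5,3,4,2]
H [5,3,4,2]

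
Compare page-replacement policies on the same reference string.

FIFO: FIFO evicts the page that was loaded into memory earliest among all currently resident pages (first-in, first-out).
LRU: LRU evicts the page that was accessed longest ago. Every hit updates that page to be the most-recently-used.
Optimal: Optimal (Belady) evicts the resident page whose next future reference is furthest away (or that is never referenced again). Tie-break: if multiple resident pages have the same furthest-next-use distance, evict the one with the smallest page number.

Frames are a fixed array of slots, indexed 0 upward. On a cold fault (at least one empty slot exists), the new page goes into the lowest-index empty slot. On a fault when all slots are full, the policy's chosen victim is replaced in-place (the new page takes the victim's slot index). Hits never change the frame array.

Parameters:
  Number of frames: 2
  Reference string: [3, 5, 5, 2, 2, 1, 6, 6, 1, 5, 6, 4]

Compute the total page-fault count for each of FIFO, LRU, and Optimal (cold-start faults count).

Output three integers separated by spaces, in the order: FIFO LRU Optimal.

Answer: 7 8 7

Derivation:
--- FIFO ---
  step 0: ref 3 -> FAULT, frames=[3,-] (faults so far: 1)
  step 1: ref 5 -> FAULT, frames=[3,5] (faults so far: 2)
  step 2: ref 5 -> HIT, frames=[3,5] (faults so far: 2)
  step 3: ref 2 -> FAULT, evict 3, frames=[2,5] (faults so far: 3)
  step 4: ref 2 -> HIT, frames=[2,5] (faults so far: 3)
  step 5: ref 1 -> FAULT, evict 5, frames=[2,1] (faults so far: 4)
  step 6: ref 6 -> FAULT, evict 2, frames=[6,1] (faults so far: 5)
  step 7: ref 6 -> HIT, frames=[6,1] (faults so far: 5)
  step 8: ref 1 -> HIT, frames=[6,1] (faults so far: 5)
  step 9: ref 5 -> FAULT, evict 1, frames=[6,5] (faults so far: 6)
  step 10: ref 6 -> HIT, frames=[6,5] (faults so far: 6)
  step 11: ref 4 -> FAULT, evict 6, frames=[4,5] (faults so far: 7)
  FIFO total faults: 7
--- LRU ---
  step 0: ref 3 -> FAULT, frames=[3,-] (faults so far: 1)
  step 1: ref 5 -> FAULT, frames=[3,5] (faults so far: 2)
  step 2: ref 5 -> HIT, frames=[3,5] (faults so far: 2)
  step 3: ref 2 -> FAULT, evict 3, frames=[2,5] (faults so far: 3)
  step 4: ref 2 -> HIT, frames=[2,5] (faults so far: 3)
  step 5: ref 1 -> FAULT, evict 5, frames=[2,1] (faults so far: 4)
  step 6: ref 6 -> FAULT, evict 2, frames=[6,1] (faults so far: 5)
  step 7: ref 6 -> HIT, frames=[6,1] (faults so far: 5)
  step 8: ref 1 -> HIT, frames=[6,1] (faults so far: 5)
  step 9: ref 5 -> FAULT, evict 6, frames=[5,1] (faults so far: 6)
  step 10: ref 6 -> FAULT, evict 1, frames=[5,6] (faults so far: 7)
  step 11: ref 4 -> FAULT, evict 5, frames=[4,6] (faults so far: 8)
  LRU total faults: 8
--- Optimal ---
  step 0: ref 3 -> FAULT, frames=[3,-] (faults so far: 1)
  step 1: ref 5 -> FAULT, frames=[3,5] (faults so far: 2)
  step 2: ref 5 -> HIT, frames=[3,5] (faults so far: 2)
  step 3: ref 2 -> FAULT, evict 3, frames=[2,5] (faults so far: 3)
  step 4: ref 2 -> HIT, frames=[2,5] (faults so far: 3)
  step 5: ref 1 -> FAULT, evict 2, frames=[1,5] (faults so far: 4)
  step 6: ref 6 -> FAULT, evict 5, frames=[1,6] (faults so far: 5)
  step 7: ref 6 -> HIT, frames=[1,6] (faults so far: 5)
  step 8: ref 1 -> HIT, frames=[1,6] (faults so far: 5)
  step 9: ref 5 -> FAULT, evict 1, frames=[5,6] (faults so far: 6)
  step 10: ref 6 -> HIT, frames=[5,6] (faults so far: 6)
  step 11: ref 4 -> FAULT, evict 5, frames=[4,6] (faults so far: 7)
  Optimal total faults: 7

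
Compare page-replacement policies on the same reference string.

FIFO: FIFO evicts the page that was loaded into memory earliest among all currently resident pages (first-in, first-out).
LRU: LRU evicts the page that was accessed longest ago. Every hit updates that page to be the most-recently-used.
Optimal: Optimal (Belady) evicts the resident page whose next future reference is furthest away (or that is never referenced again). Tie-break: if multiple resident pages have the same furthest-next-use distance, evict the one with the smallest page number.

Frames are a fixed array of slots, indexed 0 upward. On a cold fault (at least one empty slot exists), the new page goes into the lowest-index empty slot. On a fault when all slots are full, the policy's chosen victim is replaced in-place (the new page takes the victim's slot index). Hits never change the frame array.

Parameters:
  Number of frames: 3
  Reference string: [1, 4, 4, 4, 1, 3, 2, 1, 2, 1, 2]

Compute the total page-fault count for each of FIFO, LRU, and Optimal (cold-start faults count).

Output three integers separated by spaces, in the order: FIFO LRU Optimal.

--- FIFO ---
  step 0: ref 1 -> FAULT, frames=[1,-,-] (faults so far: 1)
  step 1: ref 4 -> FAULT, frames=[1,4,-] (faults so far: 2)
  step 2: ref 4 -> HIT, frames=[1,4,-] (faults so far: 2)
  step 3: ref 4 -> HIT, frames=[1,4,-] (faults so far: 2)
  step 4: ref 1 -> HIT, frames=[1,4,-] (faults so far: 2)
  step 5: ref 3 -> FAULT, frames=[1,4,3] (faults so far: 3)
  step 6: ref 2 -> FAULT, evict 1, frames=[2,4,3] (faults so far: 4)
  step 7: ref 1 -> FAULT, evict 4, frames=[2,1,3] (faults so far: 5)
  step 8: ref 2 -> HIT, frames=[2,1,3] (faults so far: 5)
  step 9: ref 1 -> HIT, frames=[2,1,3] (faults so far: 5)
  step 10: ref 2 -> HIT, frames=[2,1,3] (faults so far: 5)
  FIFO total faults: 5
--- LRU ---
  step 0: ref 1 -> FAULT, frames=[1,-,-] (faults so far: 1)
  step 1: ref 4 -> FAULT, frames=[1,4,-] (faults so far: 2)
  step 2: ref 4 -> HIT, frames=[1,4,-] (faults so far: 2)
  step 3: ref 4 -> HIT, frames=[1,4,-] (faults so far: 2)
  step 4: ref 1 -> HIT, frames=[1,4,-] (faults so far: 2)
  step 5: ref 3 -> FAULT, frames=[1,4,3] (faults so far: 3)
  step 6: ref 2 -> FAULT, evict 4, frames=[1,2,3] (faults so far: 4)
  step 7: ref 1 -> HIT, frames=[1,2,3] (faults so far: 4)
  step 8: ref 2 -> HIT, frames=[1,2,3] (faults so far: 4)
  step 9: ref 1 -> HIT, frames=[1,2,3] (faults so far: 4)
  step 10: ref 2 -> HIT, frames=[1,2,3] (faults so far: 4)
  LRU total faults: 4
--- Optimal ---
  step 0: ref 1 -> FAULT, frames=[1,-,-] (faults so far: 1)
  step 1: ref 4 -> FAULT, frames=[1,4,-] (faults so far: 2)
  step 2: ref 4 -> HIT, frames=[1,4,-] (faults so far: 2)
  step 3: ref 4 -> HIT, frames=[1,4,-] (faults so far: 2)
  step 4: ref 1 -> HIT, frames=[1,4,-] (faults so far: 2)
  step 5: ref 3 -> FAULT, frames=[1,4,3] (faults so far: 3)
  step 6: ref 2 -> FAULT, evict 3, frames=[1,4,2] (faults so far: 4)
  step 7: ref 1 -> HIT, frames=[1,4,2] (faults so far: 4)
  step 8: ref 2 -> HIT, frames=[1,4,2] (faults so far: 4)
  step 9: ref 1 -> HIT, frames=[1,4,2] (faults so far: 4)
  step 10: ref 2 -> HIT, frames=[1,4,2] (faults so far: 4)
  Optimal total faults: 4

Answer: 5 4 4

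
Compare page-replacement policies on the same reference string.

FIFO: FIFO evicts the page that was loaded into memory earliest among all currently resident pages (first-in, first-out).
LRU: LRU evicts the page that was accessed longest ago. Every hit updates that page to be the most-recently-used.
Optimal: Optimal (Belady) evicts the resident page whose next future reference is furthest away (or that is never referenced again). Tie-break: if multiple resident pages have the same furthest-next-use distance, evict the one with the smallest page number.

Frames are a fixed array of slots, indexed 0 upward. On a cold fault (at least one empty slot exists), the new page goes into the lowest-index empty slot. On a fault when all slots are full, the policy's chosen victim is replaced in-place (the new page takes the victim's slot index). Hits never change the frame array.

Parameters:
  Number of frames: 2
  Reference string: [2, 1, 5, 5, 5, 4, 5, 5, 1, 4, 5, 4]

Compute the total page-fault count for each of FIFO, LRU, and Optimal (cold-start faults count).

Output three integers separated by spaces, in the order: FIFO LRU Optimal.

Answer: 7 7 6

Derivation:
--- FIFO ---
  step 0: ref 2 -> FAULT, frames=[2,-] (faults so far: 1)
  step 1: ref 1 -> FAULT, frames=[2,1] (faults so far: 2)
  step 2: ref 5 -> FAULT, evict 2, frames=[5,1] (faults so far: 3)
  step 3: ref 5 -> HIT, frames=[5,1] (faults so far: 3)
  step 4: ref 5 -> HIT, frames=[5,1] (faults so far: 3)
  step 5: ref 4 -> FAULT, evict 1, frames=[5,4] (faults so far: 4)
  step 6: ref 5 -> HIT, frames=[5,4] (faults so far: 4)
  step 7: ref 5 -> HIT, frames=[5,4] (faults so far: 4)
  step 8: ref 1 -> FAULT, evict 5, frames=[1,4] (faults so far: 5)
  step 9: ref 4 -> HIT, frames=[1,4] (faults so far: 5)
  step 10: ref 5 -> FAULT, evict 4, frames=[1,5] (faults so far: 6)
  step 11: ref 4 -> FAULT, evict 1, frames=[4,5] (faults so far: 7)
  FIFO total faults: 7
--- LRU ---
  step 0: ref 2 -> FAULT, frames=[2,-] (faults so far: 1)
  step 1: ref 1 -> FAULT, frames=[2,1] (faults so far: 2)
  step 2: ref 5 -> FAULT, evict 2, frames=[5,1] (faults so far: 3)
  step 3: ref 5 -> HIT, frames=[5,1] (faults so far: 3)
  step 4: ref 5 -> HIT, frames=[5,1] (faults so far: 3)
  step 5: ref 4 -> FAULT, evict 1, frames=[5,4] (faults so far: 4)
  step 6: ref 5 -> HIT, frames=[5,4] (faults so far: 4)
  step 7: ref 5 -> HIT, frames=[5,4] (faults so far: 4)
  step 8: ref 1 -> FAULT, evict 4, frames=[5,1] (faults so far: 5)
  step 9: ref 4 -> FAULT, evict 5, frames=[4,1] (faults so far: 6)
  step 10: ref 5 -> FAULT, evict 1, frames=[4,5] (faults so far: 7)
  step 11: ref 4 -> HIT, frames=[4,5] (faults so far: 7)
  LRU total faults: 7
--- Optimal ---
  step 0: ref 2 -> FAULT, frames=[2,-] (faults so far: 1)
  step 1: ref 1 -> FAULT, frames=[2,1] (faults so far: 2)
  step 2: ref 5 -> FAULT, evict 2, frames=[5,1] (faults so far: 3)
  step 3: ref 5 -> HIT, frames=[5,1] (faults so far: 3)
  step 4: ref 5 -> HIT, frames=[5,1] (faults so far: 3)
  step 5: ref 4 -> FAULT, evict 1, frames=[5,4] (faults so far: 4)
  step 6: ref 5 -> HIT, frames=[5,4] (faults so far: 4)
  step 7: ref 5 -> HIT, frames=[5,4] (faults so far: 4)
  step 8: ref 1 -> FAULT, evict 5, frames=[1,4] (faults so far: 5)
  step 9: ref 4 -> HIT, frames=[1,4] (faults so far: 5)
  step 10: ref 5 -> FAULT, evict 1, frames=[5,4] (faults so far: 6)
  step 11: ref 4 -> HIT, frames=[5,4] (faults so far: 6)
  Optimal total faults: 6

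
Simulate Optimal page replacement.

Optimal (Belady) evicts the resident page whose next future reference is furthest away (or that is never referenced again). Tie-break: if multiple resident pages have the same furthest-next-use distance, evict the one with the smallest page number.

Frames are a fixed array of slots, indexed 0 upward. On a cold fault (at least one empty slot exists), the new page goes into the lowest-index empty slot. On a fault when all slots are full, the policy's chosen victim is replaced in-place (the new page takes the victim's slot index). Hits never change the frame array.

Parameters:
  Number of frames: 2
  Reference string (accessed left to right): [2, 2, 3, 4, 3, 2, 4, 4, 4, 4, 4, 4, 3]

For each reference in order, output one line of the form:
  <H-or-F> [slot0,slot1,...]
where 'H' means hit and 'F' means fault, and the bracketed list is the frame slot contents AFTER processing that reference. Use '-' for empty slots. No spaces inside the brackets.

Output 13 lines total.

F [2,-]
H [2,-]
F [2,3]
F [4,3]
H [4,3]
F [4,2]
H [4,2]
H [4,2]
H [4,2]
H [4,2]
H [4,2]
H [4,2]
F [4,3]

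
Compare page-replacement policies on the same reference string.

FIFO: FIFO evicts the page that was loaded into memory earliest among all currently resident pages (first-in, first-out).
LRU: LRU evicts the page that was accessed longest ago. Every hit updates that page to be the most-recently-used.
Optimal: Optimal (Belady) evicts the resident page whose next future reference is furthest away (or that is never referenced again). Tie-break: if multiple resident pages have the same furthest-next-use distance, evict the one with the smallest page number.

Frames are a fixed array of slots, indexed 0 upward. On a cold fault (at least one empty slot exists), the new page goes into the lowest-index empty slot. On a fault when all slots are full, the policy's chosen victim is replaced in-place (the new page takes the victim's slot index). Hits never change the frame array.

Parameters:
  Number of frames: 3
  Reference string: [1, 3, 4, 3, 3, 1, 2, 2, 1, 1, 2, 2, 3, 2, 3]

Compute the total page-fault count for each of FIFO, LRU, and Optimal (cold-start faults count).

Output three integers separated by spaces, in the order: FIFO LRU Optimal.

Answer: 6 4 4

Derivation:
--- FIFO ---
  step 0: ref 1 -> FAULT, frames=[1,-,-] (faults so far: 1)
  step 1: ref 3 -> FAULT, frames=[1,3,-] (faults so far: 2)
  step 2: ref 4 -> FAULT, frames=[1,3,4] (faults so far: 3)
  step 3: ref 3 -> HIT, frames=[1,3,4] (faults so far: 3)
  step 4: ref 3 -> HIT, frames=[1,3,4] (faults so far: 3)
  step 5: ref 1 -> HIT, frames=[1,3,4] (faults so far: 3)
  step 6: ref 2 -> FAULT, evict 1, frames=[2,3,4] (faults so far: 4)
  step 7: ref 2 -> HIT, frames=[2,3,4] (faults so far: 4)
  step 8: ref 1 -> FAULT, evict 3, frames=[2,1,4] (faults so far: 5)
  step 9: ref 1 -> HIT, frames=[2,1,4] (faults so far: 5)
  step 10: ref 2 -> HIT, frames=[2,1,4] (faults so far: 5)
  step 11: ref 2 -> HIT, frames=[2,1,4] (faults so far: 5)
  step 12: ref 3 -> FAULT, evict 4, frames=[2,1,3] (faults so far: 6)
  step 13: ref 2 -> HIT, frames=[2,1,3] (faults so far: 6)
  step 14: ref 3 -> HIT, frames=[2,1,3] (faults so far: 6)
  FIFO total faults: 6
--- LRU ---
  step 0: ref 1 -> FAULT, frames=[1,-,-] (faults so far: 1)
  step 1: ref 3 -> FAULT, frames=[1,3,-] (faults so far: 2)
  step 2: ref 4 -> FAULT, frames=[1,3,4] (faults so far: 3)
  step 3: ref 3 -> HIT, frames=[1,3,4] (faults so far: 3)
  step 4: ref 3 -> HIT, frames=[1,3,4] (faults so far: 3)
  step 5: ref 1 -> HIT, frames=[1,3,4] (faults so far: 3)
  step 6: ref 2 -> FAULT, evict 4, frames=[1,3,2] (faults so far: 4)
  step 7: ref 2 -> HIT, frames=[1,3,2] (faults so far: 4)
  step 8: ref 1 -> HIT, frames=[1,3,2] (faults so far: 4)
  step 9: ref 1 -> HIT, frames=[1,3,2] (faults so far: 4)
  step 10: ref 2 -> HIT, frames=[1,3,2] (faults so far: 4)
  step 11: ref 2 -> HIT, frames=[1,3,2] (faults so far: 4)
  step 12: ref 3 -> HIT, frames=[1,3,2] (faults so far: 4)
  step 13: ref 2 -> HIT, frames=[1,3,2] (faults so far: 4)
  step 14: ref 3 -> HIT, frames=[1,3,2] (faults so far: 4)
  LRU total faults: 4
--- Optimal ---
  step 0: ref 1 -> FAULT, frames=[1,-,-] (faults so far: 1)
  step 1: ref 3 -> FAULT, frames=[1,3,-] (faults so far: 2)
  step 2: ref 4 -> FAULT, frames=[1,3,4] (faults so far: 3)
  step 3: ref 3 -> HIT, frames=[1,3,4] (faults so far: 3)
  step 4: ref 3 -> HIT, frames=[1,3,4] (faults so far: 3)
  step 5: ref 1 -> HIT, frames=[1,3,4] (faults so far: 3)
  step 6: ref 2 -> FAULT, evict 4, frames=[1,3,2] (faults so far: 4)
  step 7: ref 2 -> HIT, frames=[1,3,2] (faults so far: 4)
  step 8: ref 1 -> HIT, frames=[1,3,2] (faults so far: 4)
  step 9: ref 1 -> HIT, frames=[1,3,2] (faults so far: 4)
  step 10: ref 2 -> HIT, frames=[1,3,2] (faults so far: 4)
  step 11: ref 2 -> HIT, frames=[1,3,2] (faults so far: 4)
  step 12: ref 3 -> HIT, frames=[1,3,2] (faults so far: 4)
  step 13: ref 2 -> HIT, frames=[1,3,2] (faults so far: 4)
  step 14: ref 3 -> HIT, frames=[1,3,2] (faults so far: 4)
  Optimal total faults: 4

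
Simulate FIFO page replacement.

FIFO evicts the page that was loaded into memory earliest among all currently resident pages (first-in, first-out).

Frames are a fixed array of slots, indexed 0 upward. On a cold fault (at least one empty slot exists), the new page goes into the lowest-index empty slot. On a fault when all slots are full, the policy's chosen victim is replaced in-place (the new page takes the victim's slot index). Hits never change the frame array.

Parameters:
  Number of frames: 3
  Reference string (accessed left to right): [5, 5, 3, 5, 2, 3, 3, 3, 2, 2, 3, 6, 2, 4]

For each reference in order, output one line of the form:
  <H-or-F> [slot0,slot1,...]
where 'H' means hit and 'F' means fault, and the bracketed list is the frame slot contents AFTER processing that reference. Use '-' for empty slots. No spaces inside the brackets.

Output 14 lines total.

F [5,-,-]
H [5,-,-]
F [5,3,-]
H [5,3,-]
F [5,3,2]
H [5,3,2]
H [5,3,2]
H [5,3,2]
H [5,3,2]
H [5,3,2]
H [5,3,2]
F [6,3,2]
H [6,3,2]
F [6,4,2]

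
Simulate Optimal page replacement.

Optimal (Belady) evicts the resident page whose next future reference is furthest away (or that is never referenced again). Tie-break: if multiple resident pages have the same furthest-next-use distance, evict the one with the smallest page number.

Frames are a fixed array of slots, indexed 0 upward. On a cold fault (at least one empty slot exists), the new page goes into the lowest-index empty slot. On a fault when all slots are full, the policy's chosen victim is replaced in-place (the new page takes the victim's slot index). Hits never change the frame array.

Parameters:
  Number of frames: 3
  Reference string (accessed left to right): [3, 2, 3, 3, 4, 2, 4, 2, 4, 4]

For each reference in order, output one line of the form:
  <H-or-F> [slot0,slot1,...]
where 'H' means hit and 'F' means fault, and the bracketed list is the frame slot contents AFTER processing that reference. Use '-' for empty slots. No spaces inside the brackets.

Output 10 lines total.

F [3,-,-]
F [3,2,-]
H [3,2,-]
H [3,2,-]
F [3,2,4]
H [3,2,4]
H [3,2,4]
H [3,2,4]
H [3,2,4]
H [3,2,4]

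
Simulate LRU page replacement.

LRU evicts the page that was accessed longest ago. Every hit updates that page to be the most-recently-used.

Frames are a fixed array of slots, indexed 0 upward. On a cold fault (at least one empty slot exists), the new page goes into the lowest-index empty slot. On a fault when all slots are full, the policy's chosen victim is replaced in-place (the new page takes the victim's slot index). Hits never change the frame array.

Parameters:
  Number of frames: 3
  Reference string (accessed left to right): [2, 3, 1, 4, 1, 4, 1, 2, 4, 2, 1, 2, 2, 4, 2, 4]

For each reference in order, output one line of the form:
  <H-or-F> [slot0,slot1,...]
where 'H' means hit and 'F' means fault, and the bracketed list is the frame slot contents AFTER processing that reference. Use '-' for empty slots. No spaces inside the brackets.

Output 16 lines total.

F [2,-,-]
F [2,3,-]
F [2,3,1]
F [4,3,1]
H [4,3,1]
H [4,3,1]
H [4,3,1]
F [4,2,1]
H [4,2,1]
H [4,2,1]
H [4,2,1]
H [4,2,1]
H [4,2,1]
H [4,2,1]
H [4,2,1]
H [4,2,1]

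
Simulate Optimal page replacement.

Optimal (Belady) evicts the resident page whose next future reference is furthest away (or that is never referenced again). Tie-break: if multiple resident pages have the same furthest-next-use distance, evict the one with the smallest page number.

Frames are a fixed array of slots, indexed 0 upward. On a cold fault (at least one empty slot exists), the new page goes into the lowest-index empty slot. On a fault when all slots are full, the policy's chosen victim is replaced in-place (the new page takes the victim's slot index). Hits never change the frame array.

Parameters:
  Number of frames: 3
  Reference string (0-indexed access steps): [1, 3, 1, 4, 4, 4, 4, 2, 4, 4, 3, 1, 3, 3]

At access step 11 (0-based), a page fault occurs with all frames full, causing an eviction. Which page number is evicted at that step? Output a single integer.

Step 0: ref 1 -> FAULT, frames=[1,-,-]
Step 1: ref 3 -> FAULT, frames=[1,3,-]
Step 2: ref 1 -> HIT, frames=[1,3,-]
Step 3: ref 4 -> FAULT, frames=[1,3,4]
Step 4: ref 4 -> HIT, frames=[1,3,4]
Step 5: ref 4 -> HIT, frames=[1,3,4]
Step 6: ref 4 -> HIT, frames=[1,3,4]
Step 7: ref 2 -> FAULT, evict 1, frames=[2,3,4]
Step 8: ref 4 -> HIT, frames=[2,3,4]
Step 9: ref 4 -> HIT, frames=[2,3,4]
Step 10: ref 3 -> HIT, frames=[2,3,4]
Step 11: ref 1 -> FAULT, evict 2, frames=[1,3,4]
At step 11: evicted page 2

Answer: 2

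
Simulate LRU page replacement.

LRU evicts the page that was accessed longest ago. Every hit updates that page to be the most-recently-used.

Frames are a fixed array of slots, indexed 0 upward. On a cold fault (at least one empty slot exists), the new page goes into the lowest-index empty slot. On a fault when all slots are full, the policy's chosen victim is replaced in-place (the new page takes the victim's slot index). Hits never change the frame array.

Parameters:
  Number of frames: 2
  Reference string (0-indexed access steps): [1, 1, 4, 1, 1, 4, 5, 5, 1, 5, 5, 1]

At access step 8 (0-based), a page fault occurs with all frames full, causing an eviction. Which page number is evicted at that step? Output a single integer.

Answer: 4

Derivation:
Step 0: ref 1 -> FAULT, frames=[1,-]
Step 1: ref 1 -> HIT, frames=[1,-]
Step 2: ref 4 -> FAULT, frames=[1,4]
Step 3: ref 1 -> HIT, frames=[1,4]
Step 4: ref 1 -> HIT, frames=[1,4]
Step 5: ref 4 -> HIT, frames=[1,4]
Step 6: ref 5 -> FAULT, evict 1, frames=[5,4]
Step 7: ref 5 -> HIT, frames=[5,4]
Step 8: ref 1 -> FAULT, evict 4, frames=[5,1]
At step 8: evicted page 4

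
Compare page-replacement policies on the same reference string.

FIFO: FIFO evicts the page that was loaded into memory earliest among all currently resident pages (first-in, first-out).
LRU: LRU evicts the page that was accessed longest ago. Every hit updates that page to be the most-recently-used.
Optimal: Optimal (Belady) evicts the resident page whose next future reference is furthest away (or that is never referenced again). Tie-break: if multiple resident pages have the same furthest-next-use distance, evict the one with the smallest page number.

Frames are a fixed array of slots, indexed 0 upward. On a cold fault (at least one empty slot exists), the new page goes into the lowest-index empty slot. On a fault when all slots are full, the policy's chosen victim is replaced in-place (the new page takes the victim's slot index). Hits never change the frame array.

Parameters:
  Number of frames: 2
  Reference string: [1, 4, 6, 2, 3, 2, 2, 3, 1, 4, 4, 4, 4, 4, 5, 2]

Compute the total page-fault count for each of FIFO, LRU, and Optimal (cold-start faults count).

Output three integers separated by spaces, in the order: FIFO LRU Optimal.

Answer: 9 9 8

Derivation:
--- FIFO ---
  step 0: ref 1 -> FAULT, frames=[1,-] (faults so far: 1)
  step 1: ref 4 -> FAULT, frames=[1,4] (faults so far: 2)
  step 2: ref 6 -> FAULT, evict 1, frames=[6,4] (faults so far: 3)
  step 3: ref 2 -> FAULT, evict 4, frames=[6,2] (faults so far: 4)
  step 4: ref 3 -> FAULT, evict 6, frames=[3,2] (faults so far: 5)
  step 5: ref 2 -> HIT, frames=[3,2] (faults so far: 5)
  step 6: ref 2 -> HIT, frames=[3,2] (faults so far: 5)
  step 7: ref 3 -> HIT, frames=[3,2] (faults so far: 5)
  step 8: ref 1 -> FAULT, evict 2, frames=[3,1] (faults so far: 6)
  step 9: ref 4 -> FAULT, evict 3, frames=[4,1] (faults so far: 7)
  step 10: ref 4 -> HIT, frames=[4,1] (faults so far: 7)
  step 11: ref 4 -> HIT, frames=[4,1] (faults so far: 7)
  step 12: ref 4 -> HIT, frames=[4,1] (faults so far: 7)
  step 13: ref 4 -> HIT, frames=[4,1] (faults so far: 7)
  step 14: ref 5 -> FAULT, evict 1, frames=[4,5] (faults so far: 8)
  step 15: ref 2 -> FAULT, evict 4, frames=[2,5] (faults so far: 9)
  FIFO total faults: 9
--- LRU ---
  step 0: ref 1 -> FAULT, frames=[1,-] (faults so far: 1)
  step 1: ref 4 -> FAULT, frames=[1,4] (faults so far: 2)
  step 2: ref 6 -> FAULT, evict 1, frames=[6,4] (faults so far: 3)
  step 3: ref 2 -> FAULT, evict 4, frames=[6,2] (faults so far: 4)
  step 4: ref 3 -> FAULT, evict 6, frames=[3,2] (faults so far: 5)
  step 5: ref 2 -> HIT, frames=[3,2] (faults so far: 5)
  step 6: ref 2 -> HIT, frames=[3,2] (faults so far: 5)
  step 7: ref 3 -> HIT, frames=[3,2] (faults so far: 5)
  step 8: ref 1 -> FAULT, evict 2, frames=[3,1] (faults so far: 6)
  step 9: ref 4 -> FAULT, evict 3, frames=[4,1] (faults so far: 7)
  step 10: ref 4 -> HIT, frames=[4,1] (faults so far: 7)
  step 11: ref 4 -> HIT, frames=[4,1] (faults so far: 7)
  step 12: ref 4 -> HIT, frames=[4,1] (faults so far: 7)
  step 13: ref 4 -> HIT, frames=[4,1] (faults so far: 7)
  step 14: ref 5 -> FAULT, evict 1, frames=[4,5] (faults so far: 8)
  step 15: ref 2 -> FAULT, evict 4, frames=[2,5] (faults so far: 9)
  LRU total faults: 9
--- Optimal ---
  step 0: ref 1 -> FAULT, frames=[1,-] (faults so far: 1)
  step 1: ref 4 -> FAULT, frames=[1,4] (faults so far: 2)
  step 2: ref 6 -> FAULT, evict 4, frames=[1,6] (faults so far: 3)
  step 3: ref 2 -> FAULT, evict 6, frames=[1,2] (faults so far: 4)
  step 4: ref 3 -> FAULT, evict 1, frames=[3,2] (faults so far: 5)
  step 5: ref 2 -> HIT, frames=[3,2] (faults so far: 5)
  step 6: ref 2 -> HIT, frames=[3,2] (faults so far: 5)
  step 7: ref 3 -> HIT, frames=[3,2] (faults so far: 5)
  step 8: ref 1 -> FAULT, evict 3, frames=[1,2] (faults so far: 6)
  step 9: ref 4 -> FAULT, evict 1, frames=[4,2] (faults so far: 7)
  step 10: ref 4 -> HIT, frames=[4,2] (faults so far: 7)
  step 11: ref 4 -> HIT, frames=[4,2] (faults so far: 7)
  step 12: ref 4 -> HIT, frames=[4,2] (faults so far: 7)
  step 13: ref 4 -> HIT, frames=[4,2] (faults so far: 7)
  step 14: ref 5 -> FAULT, evict 4, frames=[5,2] (faults so far: 8)
  step 15: ref 2 -> HIT, frames=[5,2] (faults so far: 8)
  Optimal total faults: 8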